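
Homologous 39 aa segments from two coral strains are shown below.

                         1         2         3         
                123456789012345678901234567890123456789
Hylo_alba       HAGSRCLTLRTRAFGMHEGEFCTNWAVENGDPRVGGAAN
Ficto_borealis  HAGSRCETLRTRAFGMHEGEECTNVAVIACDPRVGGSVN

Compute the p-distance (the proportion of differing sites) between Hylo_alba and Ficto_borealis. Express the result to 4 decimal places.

0.2051

Differing sites — 7:L/E; 21:F/E; 25:W/V; 28:E/I; 29:N/A; 30:G/C; 37:A/S; 38:A/V.
There are 8 differences over 39 sites, so p = 8/39 = 0.2051.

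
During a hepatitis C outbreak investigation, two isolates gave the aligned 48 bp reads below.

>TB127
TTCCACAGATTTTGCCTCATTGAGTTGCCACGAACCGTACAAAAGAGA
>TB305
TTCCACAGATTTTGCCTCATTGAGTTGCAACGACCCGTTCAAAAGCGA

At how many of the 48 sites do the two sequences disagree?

The sequences differ at positions 29 (C/A), 34 (A/C), 39 (A/T), 46 (A/C).
That gives 4 mismatches out of 48 aligned sites, so the Hamming distance is 4.

4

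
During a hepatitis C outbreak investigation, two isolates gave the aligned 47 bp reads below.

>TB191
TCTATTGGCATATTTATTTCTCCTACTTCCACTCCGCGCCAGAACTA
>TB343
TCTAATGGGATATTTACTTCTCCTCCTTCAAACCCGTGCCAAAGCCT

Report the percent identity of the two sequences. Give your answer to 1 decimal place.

74.5%

Differing sites — 5:T/A; 9:C/G; 17:T/C; 25:A/C; 30:C/A; 32:C/A; 33:T/C; 37:C/T; 42:G/A; 44:A/G; 46:T/C; 47:A/T.
35 of the 47 sites match, so the percent identity is 35/47 × 100 = 74.5%.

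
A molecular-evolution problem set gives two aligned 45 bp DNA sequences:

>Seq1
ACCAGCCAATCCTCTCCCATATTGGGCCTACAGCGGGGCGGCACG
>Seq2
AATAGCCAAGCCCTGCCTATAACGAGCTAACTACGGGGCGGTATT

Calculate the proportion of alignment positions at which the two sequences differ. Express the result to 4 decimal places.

0.3778

Differing sites — 2:C/A; 3:C/T; 10:T/G; 13:T/C; 14:C/T; 15:T/G; 18:C/T; 22:T/A; 23:T/C; 25:G/A; 28:C/T; 29:T/A; 32:A/T; 33:G/A; 42:C/T; 44:C/T; 45:G/T.
There are 17 differences over 45 sites, so p = 17/45 = 0.3778.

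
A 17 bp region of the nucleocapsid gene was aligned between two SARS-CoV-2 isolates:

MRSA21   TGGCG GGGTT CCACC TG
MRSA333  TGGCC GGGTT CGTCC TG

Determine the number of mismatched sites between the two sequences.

3

Differing sites — 5:G/C; 12:C/G; 13:A/T.
That gives 3 mismatches out of 17 aligned sites, so the Hamming distance is 3.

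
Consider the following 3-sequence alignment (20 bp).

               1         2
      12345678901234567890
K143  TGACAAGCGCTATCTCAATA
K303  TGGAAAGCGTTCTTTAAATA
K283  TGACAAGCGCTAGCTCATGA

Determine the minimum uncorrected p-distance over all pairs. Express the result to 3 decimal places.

0.150

Pairwise Hamming distances:
  K143 vs K303: 6
  K143 vs K283: 3
  K303 vs K283: 9
The smallest is 3 mismatches, between K143 and K283; p = 3/20 = 0.150.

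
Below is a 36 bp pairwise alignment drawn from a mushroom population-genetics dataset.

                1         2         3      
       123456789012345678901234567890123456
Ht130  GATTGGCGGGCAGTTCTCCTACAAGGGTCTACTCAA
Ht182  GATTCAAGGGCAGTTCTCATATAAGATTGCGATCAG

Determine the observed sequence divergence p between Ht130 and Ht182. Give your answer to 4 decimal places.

0.3333

Mismatches occur at site 5 (G↔C), site 6 (G↔A), site 7 (C↔A), site 19 (C↔A), site 22 (C↔T), site 26 (G↔A), site 27 (G↔T), site 29 (C↔G), site 30 (T↔C), site 31 (A↔G), site 32 (C↔A), site 36 (A↔G).
There are 12 differences over 36 sites, so p = 12/36 = 0.3333.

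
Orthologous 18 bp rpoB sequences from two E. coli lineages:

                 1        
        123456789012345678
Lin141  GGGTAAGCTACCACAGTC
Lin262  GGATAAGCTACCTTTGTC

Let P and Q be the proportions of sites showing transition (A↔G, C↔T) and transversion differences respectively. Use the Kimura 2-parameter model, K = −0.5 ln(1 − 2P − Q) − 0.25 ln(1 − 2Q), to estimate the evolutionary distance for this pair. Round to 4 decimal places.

The sequences differ at positions 3 (G/A, transition), 13 (A/T, transversion), 14 (C/T, transition), 15 (A/T, transversion).
Of the 4 differences, 2 transitions and 2 transversions over 18 sites: P = 2/18 = 0.111111, Q = 2/18 = 0.111111.
d = −0.5·ln(0.666667) − 0.25·ln(0.777778) = −0.5·(-0.405465) − 0.25·(-0.251314) = 0.2656.

0.2656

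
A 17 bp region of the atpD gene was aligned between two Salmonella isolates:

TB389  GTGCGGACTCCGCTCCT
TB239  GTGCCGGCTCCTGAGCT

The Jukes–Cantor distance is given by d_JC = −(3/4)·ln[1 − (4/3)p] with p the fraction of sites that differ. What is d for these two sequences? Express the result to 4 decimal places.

Mismatches occur at site 5 (G↔C), site 7 (A↔G), site 12 (G↔T), site 13 (C↔G), site 14 (T↔A), site 15 (C↔G).
p = 6/17 = 0.352941.
d = −0.75 · ln(1 − (4/3)·0.352941) = −0.75 · ln(0.529412) = −0.75 · (-0.635988) = 0.4770.

0.4770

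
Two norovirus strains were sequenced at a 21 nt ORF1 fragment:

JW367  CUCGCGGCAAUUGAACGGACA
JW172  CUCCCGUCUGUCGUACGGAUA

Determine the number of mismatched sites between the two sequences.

Mismatches occur at site 4 (G→C), site 7 (G→U), site 9 (A→U), site 10 (A→G), site 12 (U→C), site 14 (A→U), site 20 (C→U).
That gives 7 mismatches out of 21 aligned sites, so the Hamming distance is 7.

7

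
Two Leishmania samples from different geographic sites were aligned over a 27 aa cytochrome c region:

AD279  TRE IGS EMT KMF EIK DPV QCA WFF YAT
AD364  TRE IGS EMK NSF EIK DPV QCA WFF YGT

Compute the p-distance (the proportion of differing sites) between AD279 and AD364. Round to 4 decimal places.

The sequences differ at positions 9 (T/K), 10 (K/N), 11 (M/S), 26 (A/G).
There are 4 differences over 27 sites, so p = 4/27 = 0.1481.

0.1481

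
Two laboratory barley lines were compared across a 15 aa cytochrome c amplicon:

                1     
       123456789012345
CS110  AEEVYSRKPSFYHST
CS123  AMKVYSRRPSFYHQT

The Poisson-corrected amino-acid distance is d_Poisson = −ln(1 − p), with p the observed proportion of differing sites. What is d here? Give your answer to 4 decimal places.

0.3102

The sequences differ at positions 2 (E/M), 3 (E/K), 8 (K/R), 14 (S/Q).
p = 4/15 = 0.266667.
d = −ln(1 − 0.266667) = −ln(0.733333) = 0.3102.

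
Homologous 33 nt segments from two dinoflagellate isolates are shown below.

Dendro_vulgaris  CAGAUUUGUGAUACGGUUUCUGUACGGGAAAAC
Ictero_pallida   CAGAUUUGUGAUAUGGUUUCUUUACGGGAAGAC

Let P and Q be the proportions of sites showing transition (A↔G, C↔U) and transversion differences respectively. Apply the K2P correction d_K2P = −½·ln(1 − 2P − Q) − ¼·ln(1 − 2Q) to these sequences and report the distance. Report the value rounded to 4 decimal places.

The sequences differ at positions 14 (C/U, transition), 22 (G/U, transversion), 31 (A/G, transition).
Of the 3 differences, 2 transitions and 1 transversion over 33 sites: P = 2/33 = 0.060606, Q = 1/33 = 0.030303.
d = −0.5·ln(0.848485) − 0.25·ln(0.939394) = −0.5·(-0.164303) − 0.25·(-0.062520) = 0.0978.

0.0978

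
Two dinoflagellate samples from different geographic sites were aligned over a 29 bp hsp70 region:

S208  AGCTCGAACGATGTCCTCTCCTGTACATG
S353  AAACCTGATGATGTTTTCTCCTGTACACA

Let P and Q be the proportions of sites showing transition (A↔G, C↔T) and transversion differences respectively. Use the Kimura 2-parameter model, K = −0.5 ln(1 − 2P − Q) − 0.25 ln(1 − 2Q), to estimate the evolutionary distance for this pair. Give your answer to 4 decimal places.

The sequences differ at positions 2 (G/A, transition), 3 (C/A, transversion), 4 (T/C, transition), 6 (G/T, transversion), 7 (A/G, transition), 9 (C/T, transition), 15 (C/T, transition), 16 (C/T, transition), 28 (T/C, transition), 29 (G/A, transition).
Of the 10 differences, 8 transitions and 2 transversions over 29 sites: P = 8/29 = 0.275862, Q = 2/29 = 0.068966.
d = −0.5·ln(0.379310) − 0.25·ln(0.862068) = −0.5·(-0.969401) − 0.25·(-0.148421) = 0.5218.

0.5218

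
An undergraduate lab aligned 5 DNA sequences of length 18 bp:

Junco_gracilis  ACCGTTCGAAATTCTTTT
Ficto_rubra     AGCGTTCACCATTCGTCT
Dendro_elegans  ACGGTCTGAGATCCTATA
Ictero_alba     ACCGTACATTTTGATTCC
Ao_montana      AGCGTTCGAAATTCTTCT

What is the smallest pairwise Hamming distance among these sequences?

Pairwise Hamming distances:
  Junco_gracilis vs Ficto_rubra: 6
  Junco_gracilis vs Dendro_elegans: 7
  Junco_gracilis vs Ictero_alba: 9
  Junco_gracilis vs Ao_montana: 2
  Ficto_rubra vs Dendro_elegans: 12
  Ficto_rubra vs Ictero_alba: 9
  Ficto_rubra vs Ao_montana: 4
  Dendro_elegans vs Ictero_alba: 12
  Dendro_elegans vs Ao_montana: 9
  Ictero_alba vs Ao_montana: 9
The smallest is 2, between Junco_gracilis and Ao_montana.

2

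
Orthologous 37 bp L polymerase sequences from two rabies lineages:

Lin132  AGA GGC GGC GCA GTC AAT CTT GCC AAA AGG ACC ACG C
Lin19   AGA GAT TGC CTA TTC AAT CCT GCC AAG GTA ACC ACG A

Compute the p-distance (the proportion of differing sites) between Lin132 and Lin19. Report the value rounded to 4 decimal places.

0.3243

Mismatches occur at site 5 (G→A), site 6 (C→T), site 7 (G→T), site 10 (G→C), site 11 (C→T), site 13 (G→T), site 20 (T→C), site 27 (A→G), site 28 (A→G), site 29 (G→T), site 30 (G→A), site 37 (C→A).
There are 12 differences over 37 sites, so p = 12/37 = 0.3243.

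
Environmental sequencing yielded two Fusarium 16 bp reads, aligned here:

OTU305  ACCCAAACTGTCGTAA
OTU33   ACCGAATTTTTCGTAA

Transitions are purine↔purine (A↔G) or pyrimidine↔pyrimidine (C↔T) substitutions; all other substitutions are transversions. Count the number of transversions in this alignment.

3

The sequences differ at positions 4 (C/G, transversion), 7 (A/T, transversion), 8 (C/T, transition), 10 (G/T, transversion).
Of the 4 differences, 1 transition and 3 transversions, so the answer is 3.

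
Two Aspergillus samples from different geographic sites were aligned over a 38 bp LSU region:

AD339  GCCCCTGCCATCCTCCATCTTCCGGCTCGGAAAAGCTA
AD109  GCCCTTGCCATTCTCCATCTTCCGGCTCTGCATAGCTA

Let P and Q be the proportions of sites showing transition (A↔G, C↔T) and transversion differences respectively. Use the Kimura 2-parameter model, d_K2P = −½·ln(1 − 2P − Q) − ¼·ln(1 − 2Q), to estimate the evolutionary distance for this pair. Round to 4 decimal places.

Differing sites — 5:C/T (Ti); 12:C/T (Ti); 29:G/T (Tv); 31:A/C (Tv); 33:A/T (Tv).
Of the 5 differences, 2 transitions and 3 transversions over 38 sites: P = 2/38 = 0.052632, Q = 3/38 = 0.078947.
d = −0.5·ln(0.815789) − 0.25·ln(0.842106) = −0.5·(-0.203600) − 0.25·(-0.171849) = 0.1448.

0.1448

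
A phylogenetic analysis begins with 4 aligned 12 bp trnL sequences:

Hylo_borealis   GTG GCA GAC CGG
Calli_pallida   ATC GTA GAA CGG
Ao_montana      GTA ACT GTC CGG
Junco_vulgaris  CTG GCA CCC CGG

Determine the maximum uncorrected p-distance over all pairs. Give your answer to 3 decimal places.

0.583

Pairwise Hamming distances:
  Hylo_borealis vs Calli_pallida: 4
  Hylo_borealis vs Ao_montana: 4
  Hylo_borealis vs Junco_vulgaris: 3
  Calli_pallida vs Ao_montana: 7
  Calli_pallida vs Junco_vulgaris: 6
  Ao_montana vs Junco_vulgaris: 6
The largest is 7 mismatches, between Calli_pallida and Ao_montana; p = 7/12 = 0.583.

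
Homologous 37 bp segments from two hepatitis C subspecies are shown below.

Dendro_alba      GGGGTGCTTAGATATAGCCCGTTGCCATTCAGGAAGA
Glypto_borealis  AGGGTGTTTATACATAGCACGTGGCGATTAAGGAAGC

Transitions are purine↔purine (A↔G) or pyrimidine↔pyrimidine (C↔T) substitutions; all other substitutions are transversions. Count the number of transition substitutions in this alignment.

Mismatches occur at site 1 (G/A, transition), site 7 (C/T, transition), site 11 (G/T, transversion), site 13 (T/C, transition), site 19 (C/A, transversion), site 23 (T/G, transversion), site 26 (C/G, transversion), site 30 (C/A, transversion), site 37 (A/C, transversion).
Of the 9 differences, 3 transitions and 6 transversions, so the answer is 3.

3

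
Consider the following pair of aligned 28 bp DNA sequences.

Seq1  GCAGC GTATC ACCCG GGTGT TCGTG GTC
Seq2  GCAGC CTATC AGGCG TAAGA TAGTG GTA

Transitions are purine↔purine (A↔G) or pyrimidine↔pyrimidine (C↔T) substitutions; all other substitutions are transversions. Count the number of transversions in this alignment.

8

The sequences differ at positions 6 (G/C, transversion), 12 (C/G, transversion), 13 (C/G, transversion), 16 (G/T, transversion), 17 (G/A, transition), 18 (T/A, transversion), 20 (T/A, transversion), 22 (C/A, transversion), 28 (C/A, transversion).
Of the 9 differences, 1 transition and 8 transversions, so the answer is 8.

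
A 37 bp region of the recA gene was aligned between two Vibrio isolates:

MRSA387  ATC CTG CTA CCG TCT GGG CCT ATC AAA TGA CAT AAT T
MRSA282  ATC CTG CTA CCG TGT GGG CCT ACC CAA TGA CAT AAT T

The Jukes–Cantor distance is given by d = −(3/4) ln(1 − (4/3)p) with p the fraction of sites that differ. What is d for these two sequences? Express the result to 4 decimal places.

0.0858

Differing sites — 14:C/G; 23:T/C; 25:A/C.
p = 3/37 = 0.081081.
d = −0.75 · ln(1 − (4/3)·0.081081) = −0.75 · ln(0.891892) = −0.75 · (-0.114410) = 0.0858.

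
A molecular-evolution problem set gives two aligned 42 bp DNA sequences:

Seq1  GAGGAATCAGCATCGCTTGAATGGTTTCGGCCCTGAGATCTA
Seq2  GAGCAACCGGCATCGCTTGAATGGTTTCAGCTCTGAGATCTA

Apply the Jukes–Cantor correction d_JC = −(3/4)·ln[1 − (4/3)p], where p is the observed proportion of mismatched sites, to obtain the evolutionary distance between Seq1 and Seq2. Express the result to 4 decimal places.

0.1296

Mismatches occur at site 4 (G/C), site 7 (T/C), site 9 (A/G), site 29 (G/A), site 32 (C/T).
p = 5/42 = 0.119048.
d = −0.75 · ln(1 − (4/3)·0.119048) = −0.75 · ln(0.841269) = −0.75 · (-0.172844) = 0.1296.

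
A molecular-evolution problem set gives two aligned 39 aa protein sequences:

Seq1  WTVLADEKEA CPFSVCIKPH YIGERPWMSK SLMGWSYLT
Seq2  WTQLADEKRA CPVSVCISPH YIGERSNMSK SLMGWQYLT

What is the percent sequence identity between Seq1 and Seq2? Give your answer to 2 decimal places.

82.05%

Differing sites — 3:V/Q; 9:E/R; 13:F/V; 18:K/S; 26:P/S; 27:W/N; 36:S/Q.
32 of the 39 sites match, so the percent identity is 32/39 × 100 = 82.05%.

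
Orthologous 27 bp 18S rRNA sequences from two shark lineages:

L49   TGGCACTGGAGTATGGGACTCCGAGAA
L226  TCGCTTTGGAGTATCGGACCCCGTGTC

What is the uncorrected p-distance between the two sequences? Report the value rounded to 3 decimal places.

The sequences differ at positions 2 (G/C), 5 (A/T), 6 (C/T), 15 (G/C), 20 (T/C), 24 (A/T), 26 (A/T), 27 (A/C).
There are 8 differences over 27 sites, so p = 8/27 = 0.296.

0.296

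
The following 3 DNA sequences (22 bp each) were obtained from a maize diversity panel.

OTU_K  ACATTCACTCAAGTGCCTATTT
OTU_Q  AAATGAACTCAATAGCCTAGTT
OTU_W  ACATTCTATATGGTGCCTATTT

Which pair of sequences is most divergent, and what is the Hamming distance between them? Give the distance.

Pairwise Hamming distances:
  OTU_K vs OTU_Q: 6
  OTU_K vs OTU_W: 5
  OTU_Q vs OTU_W: 11
The largest is 11, between OTU_Q and OTU_W.

11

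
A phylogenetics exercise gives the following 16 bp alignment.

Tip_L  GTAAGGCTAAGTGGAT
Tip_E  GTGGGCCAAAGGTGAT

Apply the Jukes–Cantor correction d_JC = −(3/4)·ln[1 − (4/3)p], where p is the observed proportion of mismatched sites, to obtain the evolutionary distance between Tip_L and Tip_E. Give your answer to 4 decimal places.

0.5199

Mismatches occur at site 3 (A→G), site 4 (A→G), site 6 (G→C), site 8 (T→A), site 12 (T→G), site 13 (G→T).
p = 6/16 = 0.375000.
d = −0.75 · ln(1 − (4/3)·0.375000) = −0.75 · ln(0.500000) = −0.75 · (-0.693147) = 0.5199.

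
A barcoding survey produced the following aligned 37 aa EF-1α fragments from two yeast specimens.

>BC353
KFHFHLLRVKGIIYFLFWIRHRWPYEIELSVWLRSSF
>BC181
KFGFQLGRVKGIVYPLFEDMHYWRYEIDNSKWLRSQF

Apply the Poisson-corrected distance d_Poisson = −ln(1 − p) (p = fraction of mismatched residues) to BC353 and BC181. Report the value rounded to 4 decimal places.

The sequences differ at positions 3 (H/G), 5 (H/Q), 7 (L/G), 13 (I/V), 15 (F/P), 18 (W/E), 19 (I/D), 20 (R/M), 22 (R/Y), 24 (P/R), 28 (E/D), 29 (L/N), 31 (V/K), 36 (S/Q).
p = 14/37 = 0.378378.
d = −ln(1 − 0.378378) = −ln(0.621622) = 0.4754.

0.4754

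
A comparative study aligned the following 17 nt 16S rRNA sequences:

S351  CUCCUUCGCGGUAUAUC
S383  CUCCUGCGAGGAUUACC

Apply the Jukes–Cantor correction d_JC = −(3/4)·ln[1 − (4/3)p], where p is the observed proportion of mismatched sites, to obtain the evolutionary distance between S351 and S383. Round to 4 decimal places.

Differing sites — 6:U/G; 9:C/A; 12:U/A; 13:A/U; 16:U/C.
p = 5/17 = 0.294118.
d = −0.75 · ln(1 − (4/3)·0.294118) = −0.75 · ln(0.607843) = −0.75 · (-0.497839) = 0.3734.

0.3734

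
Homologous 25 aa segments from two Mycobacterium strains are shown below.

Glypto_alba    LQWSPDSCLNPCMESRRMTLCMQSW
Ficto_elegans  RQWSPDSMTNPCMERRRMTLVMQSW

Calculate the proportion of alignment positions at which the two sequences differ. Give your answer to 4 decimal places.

0.2000

The sequences differ at positions 1 (L/R), 8 (C/M), 9 (L/T), 15 (S/R), 21 (C/V).
There are 5 differences over 25 sites, so p = 5/25 = 0.2000.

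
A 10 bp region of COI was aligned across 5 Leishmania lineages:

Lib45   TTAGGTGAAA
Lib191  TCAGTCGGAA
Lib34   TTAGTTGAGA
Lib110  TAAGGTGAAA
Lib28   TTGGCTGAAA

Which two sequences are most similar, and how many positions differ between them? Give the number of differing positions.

Pairwise Hamming distances:
  Lib45 vs Lib191: 4
  Lib45 vs Lib34: 2
  Lib45 vs Lib110: 1
  Lib45 vs Lib28: 2
  Lib191 vs Lib34: 4
  Lib191 vs Lib110: 4
  Lib191 vs Lib28: 5
  Lib34 vs Lib110: 3
  Lib34 vs Lib28: 3
  Lib110 vs Lib28: 3
The smallest is 1, between Lib45 and Lib110.

1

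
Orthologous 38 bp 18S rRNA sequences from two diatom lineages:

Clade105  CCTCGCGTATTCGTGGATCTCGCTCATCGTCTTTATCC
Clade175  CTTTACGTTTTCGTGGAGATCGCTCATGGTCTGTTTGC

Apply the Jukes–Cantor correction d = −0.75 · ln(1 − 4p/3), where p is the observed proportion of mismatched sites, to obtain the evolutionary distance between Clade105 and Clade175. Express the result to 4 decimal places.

0.3241

The sequences differ at positions 2 (C/T), 4 (C/T), 5 (G/A), 9 (A/T), 18 (T/G), 19 (C/A), 28 (C/G), 33 (T/G), 35 (A/T), 37 (C/G).
p = 10/38 = 0.263158.
d = −0.75 · ln(1 − (4/3)·0.263158) = −0.75 · ln(0.649123) = −0.75 · (-0.432133) = 0.3241.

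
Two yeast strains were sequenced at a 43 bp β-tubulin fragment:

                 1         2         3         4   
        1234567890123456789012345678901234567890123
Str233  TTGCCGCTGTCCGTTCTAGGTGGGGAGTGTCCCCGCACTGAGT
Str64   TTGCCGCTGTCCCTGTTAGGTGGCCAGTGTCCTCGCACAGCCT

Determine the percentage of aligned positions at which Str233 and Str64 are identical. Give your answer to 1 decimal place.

Mismatches occur at site 13 (G→C), site 15 (T→G), site 16 (C→T), site 24 (G→C), site 25 (G→C), site 33 (C→T), site 39 (T→A), site 41 (A→C), site 42 (G→C).
34 of the 43 sites match, so the percent identity is 34/43 × 100 = 79.1%.

79.1%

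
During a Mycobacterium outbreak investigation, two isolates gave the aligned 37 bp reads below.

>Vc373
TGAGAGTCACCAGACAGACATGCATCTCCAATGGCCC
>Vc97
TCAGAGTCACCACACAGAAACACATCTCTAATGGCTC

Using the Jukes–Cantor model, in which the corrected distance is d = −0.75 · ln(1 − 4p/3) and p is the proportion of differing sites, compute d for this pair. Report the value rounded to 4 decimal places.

The sequences differ at positions 2 (G/C), 13 (G/C), 19 (C/A), 21 (T/C), 22 (G/A), 29 (C/T), 36 (C/T).
p = 7/37 = 0.189189.
d = −0.75 · ln(1 − (4/3)·0.189189) = −0.75 · ln(0.747748) = −0.75 · (-0.290689) = 0.2180.

0.2180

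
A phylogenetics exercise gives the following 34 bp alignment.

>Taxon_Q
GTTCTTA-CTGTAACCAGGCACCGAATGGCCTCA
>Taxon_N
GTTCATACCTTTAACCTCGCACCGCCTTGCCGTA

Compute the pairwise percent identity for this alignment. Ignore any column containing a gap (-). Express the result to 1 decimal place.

72.7%

Excluding the 1 gap column leaves 33 comparable sites.
Differing sites — 5:T/A; 11:G/T; 17:A/T; 18:G/C; 25:A/C; 26:A/C; 28:G/T; 32:T/G; 33:C/T.
24 of the 33 comparable sites match, so the percent identity is 24/33 × 100 = 72.7%.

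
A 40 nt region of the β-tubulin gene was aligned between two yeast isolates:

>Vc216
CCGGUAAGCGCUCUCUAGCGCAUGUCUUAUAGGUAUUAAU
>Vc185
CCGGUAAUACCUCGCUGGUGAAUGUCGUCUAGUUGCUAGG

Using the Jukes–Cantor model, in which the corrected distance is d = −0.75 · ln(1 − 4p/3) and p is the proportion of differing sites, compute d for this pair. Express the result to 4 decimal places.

Differing sites — 8:G/U; 9:C/A; 10:G/C; 14:U/G; 17:A/G; 19:C/U; 21:C/A; 27:U/G; 29:A/C; 33:G/U; 35:A/G; 36:U/C; 39:A/G; 40:U/G.
p = 14/40 = 0.350000.
d = −0.75 · ln(1 − (4/3)·0.350000) = −0.75 · ln(0.533333) = −0.75 · (-0.628609) = 0.4715.

0.4715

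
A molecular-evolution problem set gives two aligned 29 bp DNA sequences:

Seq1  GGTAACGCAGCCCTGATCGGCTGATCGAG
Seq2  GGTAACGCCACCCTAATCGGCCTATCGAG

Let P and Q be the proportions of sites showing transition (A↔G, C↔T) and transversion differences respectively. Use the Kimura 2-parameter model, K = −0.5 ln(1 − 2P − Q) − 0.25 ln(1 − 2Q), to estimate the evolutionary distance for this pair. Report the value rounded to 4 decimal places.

The sequences differ at positions 9 (A/C, transversion), 10 (G/A, transition), 15 (G/A, transition), 22 (T/C, transition), 23 (G/T, transversion).
Of the 5 differences, 3 transitions and 2 transversions over 29 sites: P = 3/29 = 0.103448, Q = 2/29 = 0.068966.
d = −0.5·ln(0.724138) − 0.25·ln(0.862068) = −0.5·(-0.322773) − 0.25·(-0.148421) = 0.1985.

0.1985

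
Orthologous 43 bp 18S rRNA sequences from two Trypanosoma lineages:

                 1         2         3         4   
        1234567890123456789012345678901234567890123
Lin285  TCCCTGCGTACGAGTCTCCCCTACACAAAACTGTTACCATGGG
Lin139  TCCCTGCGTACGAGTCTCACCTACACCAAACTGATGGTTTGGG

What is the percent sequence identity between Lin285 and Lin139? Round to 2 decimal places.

83.72%

The sequences differ at positions 19 (C/A), 27 (A/C), 34 (T/A), 36 (A/G), 37 (C/G), 38 (C/T), 39 (A/T).
36 of the 43 sites match, so the percent identity is 36/43 × 100 = 83.72%.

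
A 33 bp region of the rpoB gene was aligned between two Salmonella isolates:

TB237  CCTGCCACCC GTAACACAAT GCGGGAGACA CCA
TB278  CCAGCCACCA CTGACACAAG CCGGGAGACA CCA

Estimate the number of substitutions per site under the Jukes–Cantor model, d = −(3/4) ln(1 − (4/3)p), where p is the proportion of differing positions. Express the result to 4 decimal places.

Mismatches occur at site 3 (T→A), site 10 (C→A), site 11 (G→C), site 13 (A→G), site 20 (T→G), site 21 (G→C).
p = 6/33 = 0.181818.
d = −0.75 · ln(1 − (4/3)·0.181818) = −0.75 · ln(0.757576) = −0.75 · (-0.277631) = 0.2082.

0.2082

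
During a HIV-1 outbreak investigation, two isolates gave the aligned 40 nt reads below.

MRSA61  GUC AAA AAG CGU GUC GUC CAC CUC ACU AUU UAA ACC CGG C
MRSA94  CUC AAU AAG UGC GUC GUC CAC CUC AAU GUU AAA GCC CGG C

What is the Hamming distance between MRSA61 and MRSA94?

8

Differing sites — 1:G/C; 6:A/U; 10:C/U; 12:U/C; 26:C/A; 28:A/G; 31:U/A; 34:A/G.
That gives 8 mismatches out of 40 aligned sites, so the Hamming distance is 8.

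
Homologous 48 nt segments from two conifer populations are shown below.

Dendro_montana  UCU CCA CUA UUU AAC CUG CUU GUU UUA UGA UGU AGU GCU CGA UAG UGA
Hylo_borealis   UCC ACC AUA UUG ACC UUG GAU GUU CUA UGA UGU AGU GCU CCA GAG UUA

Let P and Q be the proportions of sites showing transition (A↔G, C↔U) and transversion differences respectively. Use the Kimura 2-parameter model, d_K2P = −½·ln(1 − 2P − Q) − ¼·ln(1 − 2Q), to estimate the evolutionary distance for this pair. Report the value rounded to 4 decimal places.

0.3375

The sequences differ at positions 3 (U/C, transition), 4 (C/A, transversion), 6 (A/C, transversion), 7 (C/A, transversion), 12 (U/G, transversion), 14 (A/C, transversion), 16 (C/U, transition), 19 (C/G, transversion), 20 (U/A, transversion), 25 (U/C, transition), 41 (G/C, transversion), 43 (U/G, transversion), 47 (G/U, transversion).
Of the 13 differences, 3 transitions and 10 transversions over 48 sites: P = 3/48 = 0.062500, Q = 10/48 = 0.208333.
d = −0.5·ln(0.666667) − 0.25·ln(0.583334) = −0.5·(-0.405465) − 0.25·(-0.538995) = 0.3375.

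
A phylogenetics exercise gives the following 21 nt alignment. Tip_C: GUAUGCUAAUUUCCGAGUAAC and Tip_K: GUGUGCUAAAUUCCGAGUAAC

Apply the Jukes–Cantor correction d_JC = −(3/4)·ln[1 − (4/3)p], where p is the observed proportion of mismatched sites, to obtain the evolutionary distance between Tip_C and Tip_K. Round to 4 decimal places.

The sequences differ at positions 3 (A/G), 10 (U/A).
p = 2/21 = 0.095238.
d = −0.75 · ln(1 − (4/3)·0.095238) = −0.75 · ln(0.873016) = −0.75 · (-0.135801) = 0.1019.

0.1019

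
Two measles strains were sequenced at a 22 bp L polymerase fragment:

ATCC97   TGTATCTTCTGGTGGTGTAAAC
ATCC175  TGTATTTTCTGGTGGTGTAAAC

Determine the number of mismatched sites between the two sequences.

1

Differing sites — 6:C/T.
That gives 1 mismatch out of 22 aligned sites, so the Hamming distance is 1.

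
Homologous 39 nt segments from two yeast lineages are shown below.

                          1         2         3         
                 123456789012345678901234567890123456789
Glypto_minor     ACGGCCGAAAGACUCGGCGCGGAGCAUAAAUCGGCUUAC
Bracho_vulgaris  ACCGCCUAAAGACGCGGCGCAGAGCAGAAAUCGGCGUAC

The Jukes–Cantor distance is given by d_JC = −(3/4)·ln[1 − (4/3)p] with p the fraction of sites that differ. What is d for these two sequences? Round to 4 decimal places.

0.1722

The sequences differ at positions 3 (G/C), 7 (G/U), 14 (U/G), 21 (G/A), 27 (U/G), 36 (U/G).
p = 6/39 = 0.153846.
d = −0.75 · ln(1 − (4/3)·0.153846) = −0.75 · ln(0.794872) = −0.75 · (-0.229574) = 0.1722.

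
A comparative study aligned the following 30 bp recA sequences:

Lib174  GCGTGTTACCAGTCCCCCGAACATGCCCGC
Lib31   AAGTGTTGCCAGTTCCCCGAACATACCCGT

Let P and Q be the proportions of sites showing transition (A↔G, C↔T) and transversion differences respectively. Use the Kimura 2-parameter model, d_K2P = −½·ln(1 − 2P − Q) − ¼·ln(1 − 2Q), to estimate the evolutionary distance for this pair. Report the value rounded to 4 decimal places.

Mismatches occur at site 1 (G↔A, transition), site 2 (C↔A, transversion), site 8 (A↔G, transition), site 14 (C↔T, transition), site 25 (G↔A, transition), site 30 (C↔T, transition).
Of the 6 differences, 5 transitions and 1 transversion over 30 sites: P = 5/30 = 0.166667, Q = 1/30 = 0.033333.
d = −0.5·ln(0.633333) − 0.25·ln(0.933334) = −0.5·(-0.456759) − 0.25·(-0.068992) = 0.2456.

0.2456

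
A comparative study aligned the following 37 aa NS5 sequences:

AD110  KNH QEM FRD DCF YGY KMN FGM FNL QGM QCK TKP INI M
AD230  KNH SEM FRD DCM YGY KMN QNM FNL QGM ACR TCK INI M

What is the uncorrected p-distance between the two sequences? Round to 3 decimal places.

0.216

The sequences differ at positions 4 (Q/S), 12 (F/M), 19 (F/Q), 20 (G/N), 28 (Q/A), 30 (K/R), 32 (K/C), 33 (P/K).
There are 8 differences over 37 sites, so p = 8/37 = 0.216.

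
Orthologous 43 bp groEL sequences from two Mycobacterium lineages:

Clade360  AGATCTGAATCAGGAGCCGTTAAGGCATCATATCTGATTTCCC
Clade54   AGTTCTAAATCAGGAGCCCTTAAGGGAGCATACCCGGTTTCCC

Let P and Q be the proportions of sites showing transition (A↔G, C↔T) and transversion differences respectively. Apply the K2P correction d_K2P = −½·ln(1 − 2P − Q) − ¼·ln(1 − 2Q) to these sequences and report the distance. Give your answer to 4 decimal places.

The sequences differ at positions 3 (A/T, transversion), 7 (G/A, transition), 19 (G/C, transversion), 26 (C/G, transversion), 28 (T/G, transversion), 33 (T/C, transition), 35 (T/C, transition), 37 (A/G, transition).
Of the 8 differences, 4 transitions and 4 transversions over 43 sites: P = 4/43 = 0.093023, Q = 4/43 = 0.093023.
d = −0.5·ln(0.720931) − 0.25·ln(0.813954) = −0.5·(-0.327212) − 0.25·(-0.205851) = 0.2151.

0.2151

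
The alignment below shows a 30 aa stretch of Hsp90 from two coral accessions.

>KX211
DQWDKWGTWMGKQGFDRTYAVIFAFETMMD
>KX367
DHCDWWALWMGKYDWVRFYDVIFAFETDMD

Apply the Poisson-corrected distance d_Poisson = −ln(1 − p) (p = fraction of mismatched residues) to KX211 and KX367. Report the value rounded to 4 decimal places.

The sequences differ at positions 2 (Q/H), 3 (W/C), 5 (K/W), 7 (G/A), 8 (T/L), 13 (Q/Y), 14 (G/D), 15 (F/W), 16 (D/V), 18 (T/F), 20 (A/D), 28 (M/D).
p = 12/30 = 0.400000.
d = −ln(1 − 0.400000) = −ln(0.600000) = 0.5108.

0.5108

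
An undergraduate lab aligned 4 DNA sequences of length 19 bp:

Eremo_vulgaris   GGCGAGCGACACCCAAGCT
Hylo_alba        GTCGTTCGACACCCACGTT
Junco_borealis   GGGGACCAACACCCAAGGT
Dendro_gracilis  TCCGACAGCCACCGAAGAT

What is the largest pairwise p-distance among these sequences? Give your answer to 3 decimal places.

Pairwise Hamming distances:
  Eremo_vulgaris vs Hylo_alba: 5
  Eremo_vulgaris vs Junco_borealis: 4
  Eremo_vulgaris vs Dendro_gracilis: 7
  Hylo_alba vs Junco_borealis: 7
  Hylo_alba vs Dendro_gracilis: 9
  Junco_borealis vs Dendro_gracilis: 8
The largest is 9 mismatches, between Hylo_alba and Dendro_gracilis; p = 9/19 = 0.474.

0.474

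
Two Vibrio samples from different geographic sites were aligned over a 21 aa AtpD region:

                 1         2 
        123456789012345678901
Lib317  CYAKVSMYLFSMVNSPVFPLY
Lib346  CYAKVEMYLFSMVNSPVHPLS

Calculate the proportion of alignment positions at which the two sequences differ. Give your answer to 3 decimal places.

0.143

Differing sites — 6:S/E; 18:F/H; 21:Y/S.
There are 3 differences over 21 sites, so p = 3/21 = 0.143.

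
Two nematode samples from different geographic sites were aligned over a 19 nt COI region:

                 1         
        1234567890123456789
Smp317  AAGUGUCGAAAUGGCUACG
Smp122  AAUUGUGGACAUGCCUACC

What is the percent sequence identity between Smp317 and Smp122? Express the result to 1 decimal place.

73.7%

Differing sites — 3:G/U; 7:C/G; 10:A/C; 14:G/C; 19:G/C.
14 of the 19 sites match, so the percent identity is 14/19 × 100 = 73.7%.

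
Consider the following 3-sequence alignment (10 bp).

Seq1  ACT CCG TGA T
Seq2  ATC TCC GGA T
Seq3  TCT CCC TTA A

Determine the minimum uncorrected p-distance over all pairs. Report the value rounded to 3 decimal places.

Pairwise Hamming distances:
  Seq1 vs Seq2: 5
  Seq1 vs Seq3: 4
  Seq2 vs Seq3: 7
The smallest is 4 mismatches, between Seq1 and Seq3; p = 4/10 = 0.400.

0.400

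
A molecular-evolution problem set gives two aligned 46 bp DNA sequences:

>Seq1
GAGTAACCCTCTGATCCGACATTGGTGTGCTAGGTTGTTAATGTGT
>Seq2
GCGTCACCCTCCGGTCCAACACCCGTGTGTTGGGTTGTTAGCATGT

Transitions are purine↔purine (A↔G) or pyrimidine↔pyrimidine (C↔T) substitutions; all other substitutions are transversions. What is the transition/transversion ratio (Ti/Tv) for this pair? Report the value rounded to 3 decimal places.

Mismatches occur at site 2 (A/C, transversion), site 5 (A/C, transversion), site 12 (T/C, transition), site 14 (A/G, transition), site 18 (G/A, transition), site 22 (T/C, transition), site 23 (T/C, transition), site 24 (G/C, transversion), site 30 (C/T, transition), site 32 (A/G, transition), site 41 (A/G, transition), site 42 (T/C, transition), site 43 (G/A, transition).
Of the 13 differences, 10 transitions and 3 transversions, so Ti/Tv = 10/3 = 3.333.

3.333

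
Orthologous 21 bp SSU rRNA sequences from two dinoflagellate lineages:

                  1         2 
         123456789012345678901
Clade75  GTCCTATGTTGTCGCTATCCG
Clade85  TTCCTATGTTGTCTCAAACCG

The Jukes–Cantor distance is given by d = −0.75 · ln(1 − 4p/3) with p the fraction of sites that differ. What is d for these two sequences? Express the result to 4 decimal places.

0.2197

Differing sites — 1:G/T; 14:G/T; 16:T/A; 18:T/A.
p = 4/21 = 0.190476.
d = −0.75 · ln(1 − (4/3)·0.190476) = −0.75 · ln(0.746032) = −0.75 · (-0.292987) = 0.2197.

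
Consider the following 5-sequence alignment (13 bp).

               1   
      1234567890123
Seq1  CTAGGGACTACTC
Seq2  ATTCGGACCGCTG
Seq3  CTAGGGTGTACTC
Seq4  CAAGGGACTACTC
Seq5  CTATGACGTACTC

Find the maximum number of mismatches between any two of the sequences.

Pairwise Hamming distances:
  Seq1 vs Seq2: 6
  Seq1 vs Seq3: 2
  Seq1 vs Seq4: 1
  Seq1 vs Seq5: 4
  Seq2 vs Seq3: 8
  Seq2 vs Seq4: 7
  Seq2 vs Seq5: 9
  Seq3 vs Seq4: 3
  Seq3 vs Seq5: 3
  Seq4 vs Seq5: 5
The largest is 9, between Seq2 and Seq5.

9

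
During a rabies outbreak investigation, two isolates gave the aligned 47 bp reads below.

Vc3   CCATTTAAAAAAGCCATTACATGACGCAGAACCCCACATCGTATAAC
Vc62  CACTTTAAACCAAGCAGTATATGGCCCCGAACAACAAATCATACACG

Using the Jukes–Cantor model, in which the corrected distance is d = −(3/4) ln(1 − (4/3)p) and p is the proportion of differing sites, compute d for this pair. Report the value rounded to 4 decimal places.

Mismatches occur at site 2 (C→A), site 3 (A→C), site 10 (A→C), site 11 (A→C), site 13 (G→A), site 14 (C→G), site 17 (T→G), site 20 (C→T), site 24 (A→G), site 26 (G→C), site 28 (A→C), site 33 (C→A), site 34 (C→A), site 37 (C→A), site 41 (G→A), site 44 (T→C), site 46 (A→C), site 47 (C→G).
p = 18/47 = 0.382979.
d = −0.75 · ln(1 − (4/3)·0.382979) = −0.75 · ln(0.489361) = −0.75 · (-0.714655) = 0.5360.

0.5360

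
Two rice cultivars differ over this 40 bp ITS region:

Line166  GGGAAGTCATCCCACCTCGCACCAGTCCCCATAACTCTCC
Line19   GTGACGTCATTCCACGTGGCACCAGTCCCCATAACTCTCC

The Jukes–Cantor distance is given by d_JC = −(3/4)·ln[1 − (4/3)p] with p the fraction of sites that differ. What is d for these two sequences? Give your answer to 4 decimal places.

0.1367

The sequences differ at positions 2 (G/T), 5 (A/C), 11 (C/T), 16 (C/G), 18 (C/G).
p = 5/40 = 0.125000.
d = −0.75 · ln(1 − (4/3)·0.125000) = −0.75 · ln(0.833333) = −0.75 · (-0.182322) = 0.1367.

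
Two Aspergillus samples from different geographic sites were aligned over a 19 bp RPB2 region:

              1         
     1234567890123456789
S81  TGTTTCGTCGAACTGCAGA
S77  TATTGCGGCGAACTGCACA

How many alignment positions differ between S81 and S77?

4

The sequences differ at positions 2 (G/A), 5 (T/G), 8 (T/G), 18 (G/C).
That gives 4 mismatches out of 19 aligned sites, so the Hamming distance is 4.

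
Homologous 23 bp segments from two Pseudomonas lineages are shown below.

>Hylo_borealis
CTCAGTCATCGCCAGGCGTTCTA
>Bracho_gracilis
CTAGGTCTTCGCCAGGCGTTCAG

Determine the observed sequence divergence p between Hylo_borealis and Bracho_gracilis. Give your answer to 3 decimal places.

0.217

The sequences differ at positions 3 (C/A), 4 (A/G), 8 (A/T), 22 (T/A), 23 (A/G).
There are 5 differences over 23 sites, so p = 5/23 = 0.217.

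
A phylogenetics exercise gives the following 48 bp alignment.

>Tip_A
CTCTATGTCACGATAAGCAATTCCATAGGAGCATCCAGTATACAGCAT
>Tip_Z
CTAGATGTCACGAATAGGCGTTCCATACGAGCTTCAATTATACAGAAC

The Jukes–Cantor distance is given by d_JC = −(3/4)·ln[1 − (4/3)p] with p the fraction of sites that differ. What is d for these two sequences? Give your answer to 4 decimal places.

Mismatches occur at site 3 (C→A), site 4 (T→G), site 14 (T→A), site 15 (A→T), site 18 (C→G), site 19 (A→C), site 20 (A→G), site 28 (G→C), site 33 (A→T), site 36 (C→A), site 38 (G→T), site 46 (C→A), site 48 (T→C).
p = 13/48 = 0.270833.
d = −0.75 · ln(1 − (4/3)·0.270833) = −0.75 · ln(0.638889) = −0.75 · (-0.448025) = 0.3360.

0.3360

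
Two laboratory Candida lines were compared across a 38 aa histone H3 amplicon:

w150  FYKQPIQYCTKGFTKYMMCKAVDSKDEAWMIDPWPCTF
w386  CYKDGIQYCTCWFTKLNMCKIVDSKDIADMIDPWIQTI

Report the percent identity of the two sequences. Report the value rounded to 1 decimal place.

65.8%

Mismatches occur at site 1 (F/C), site 4 (Q/D), site 5 (P/G), site 11 (K/C), site 12 (G/W), site 16 (Y/L), site 17 (M/N), site 21 (A/I), site 27 (E/I), site 29 (W/D), site 35 (P/I), site 36 (C/Q), site 38 (F/I).
25 of the 38 sites match, so the percent identity is 25/38 × 100 = 65.8%.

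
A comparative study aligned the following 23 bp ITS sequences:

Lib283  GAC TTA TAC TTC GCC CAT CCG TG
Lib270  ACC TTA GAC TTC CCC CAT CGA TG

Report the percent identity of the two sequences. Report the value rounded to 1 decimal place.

Mismatches occur at site 1 (G↔A), site 2 (A↔C), site 7 (T↔G), site 13 (G↔C), site 20 (C↔G), site 21 (G↔A).
17 of the 23 sites match, so the percent identity is 17/23 × 100 = 73.9%.

73.9%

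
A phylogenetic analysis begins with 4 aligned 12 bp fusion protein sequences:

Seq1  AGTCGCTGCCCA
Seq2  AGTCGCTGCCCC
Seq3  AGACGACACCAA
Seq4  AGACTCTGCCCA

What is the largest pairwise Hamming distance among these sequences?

Pairwise Hamming distances:
  Seq1 vs Seq2: 1
  Seq1 vs Seq3: 5
  Seq1 vs Seq4: 2
  Seq2 vs Seq3: 6
  Seq2 vs Seq4: 3
  Seq3 vs Seq4: 5
The largest is 6, between Seq2 and Seq3.

6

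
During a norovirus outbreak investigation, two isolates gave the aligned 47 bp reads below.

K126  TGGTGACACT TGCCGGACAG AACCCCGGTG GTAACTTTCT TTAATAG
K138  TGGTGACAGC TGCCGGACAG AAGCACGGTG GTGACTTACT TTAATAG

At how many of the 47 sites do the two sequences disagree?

6

The sequences differ at positions 9 (C/G), 10 (T/C), 23 (C/G), 25 (C/A), 33 (A/G), 38 (T/A).
That gives 6 mismatches out of 47 aligned sites, so the Hamming distance is 6.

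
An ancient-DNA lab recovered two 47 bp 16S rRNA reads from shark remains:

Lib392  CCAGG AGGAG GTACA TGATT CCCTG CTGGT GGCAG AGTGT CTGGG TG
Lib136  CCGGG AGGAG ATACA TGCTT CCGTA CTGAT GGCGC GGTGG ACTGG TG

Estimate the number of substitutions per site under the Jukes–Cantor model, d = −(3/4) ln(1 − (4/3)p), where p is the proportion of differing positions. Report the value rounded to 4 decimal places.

0.3451

Mismatches occur at site 3 (A↔G), site 11 (G↔A), site 18 (A↔C), site 23 (C↔G), site 25 (G↔A), site 29 (G↔A), site 34 (A↔G), site 35 (G↔C), site 36 (A↔G), site 40 (T↔G), site 41 (C↔A), site 42 (T↔C), site 43 (G↔T).
p = 13/47 = 0.276596.
d = −0.75 · ln(1 − (4/3)·0.276596) = −0.75 · ln(0.631205) = −0.75 · (-0.460125) = 0.3451.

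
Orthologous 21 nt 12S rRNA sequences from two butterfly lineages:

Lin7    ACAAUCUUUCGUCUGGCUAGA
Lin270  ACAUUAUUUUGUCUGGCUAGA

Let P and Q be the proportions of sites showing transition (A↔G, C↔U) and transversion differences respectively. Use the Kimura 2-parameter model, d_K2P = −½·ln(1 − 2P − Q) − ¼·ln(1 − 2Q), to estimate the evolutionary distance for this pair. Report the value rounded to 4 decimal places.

0.1585

Mismatches occur at site 4 (A↔U, transversion), site 6 (C↔A, transversion), site 10 (C↔U, transition).
Of the 3 differences, 1 transition and 2 transversions over 21 sites: P = 1/21 = 0.047619, Q = 2/21 = 0.095238.
d = −0.5·ln(0.809524) − 0.25·ln(0.809524) = −0.5·(-0.211309) − 0.25·(-0.211309) = 0.1585.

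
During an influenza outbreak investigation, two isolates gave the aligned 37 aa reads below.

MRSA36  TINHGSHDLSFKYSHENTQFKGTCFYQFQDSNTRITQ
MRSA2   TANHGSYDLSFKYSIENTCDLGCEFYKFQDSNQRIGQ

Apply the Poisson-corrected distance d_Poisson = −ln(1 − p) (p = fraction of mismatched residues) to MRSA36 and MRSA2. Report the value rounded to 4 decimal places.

Mismatches occur at site 2 (I↔A), site 7 (H↔Y), site 15 (H↔I), site 19 (Q↔C), site 20 (F↔D), site 21 (K↔L), site 23 (T↔C), site 24 (C↔E), site 27 (Q↔K), site 33 (T↔Q), site 36 (T↔G).
p = 11/37 = 0.297297.
d = −ln(1 − 0.297297) = −ln(0.702703) = 0.3528.

0.3528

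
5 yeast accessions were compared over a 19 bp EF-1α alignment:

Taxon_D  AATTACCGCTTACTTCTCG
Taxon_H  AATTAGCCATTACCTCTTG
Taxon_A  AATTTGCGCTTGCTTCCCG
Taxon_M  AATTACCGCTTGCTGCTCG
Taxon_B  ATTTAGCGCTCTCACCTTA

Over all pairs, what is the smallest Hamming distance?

Pairwise Hamming distances:
  Taxon_D vs Taxon_H: 5
  Taxon_D vs Taxon_A: 4
  Taxon_D vs Taxon_M: 2
  Taxon_D vs Taxon_B: 8
  Taxon_H vs Taxon_A: 7
  Taxon_H vs Taxon_M: 7
  Taxon_H vs Taxon_B: 8
  Taxon_A vs Taxon_M: 4
  Taxon_A vs Taxon_B: 9
  Taxon_M vs Taxon_B: 8
The smallest is 2, between Taxon_D and Taxon_M.

2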